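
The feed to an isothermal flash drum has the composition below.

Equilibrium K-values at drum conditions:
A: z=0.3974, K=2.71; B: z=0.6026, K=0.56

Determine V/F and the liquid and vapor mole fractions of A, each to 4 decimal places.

V/F = 0.5508, x_A = 0.2047, y_A = 0.5546

Binary case is linear: z₁(K₁−1)(1+V/F(K₂−1)) + z₂(K₂−1)(1+V/F(K₁−1)) = 0
⇒ V/F = [z₁(K₁−1)+z₂(K₂−1)] / [−(K₁−1)(K₂−1)] = 0.41441/0.75240 = 0.5508
Compositions from xᵢ = zᵢ/(1+V/F(Kᵢ−1)), yᵢ = Kᵢxᵢ:
  A: x = 0.2047, y = 0.5546
  B: x = 0.7953, y = 0.4454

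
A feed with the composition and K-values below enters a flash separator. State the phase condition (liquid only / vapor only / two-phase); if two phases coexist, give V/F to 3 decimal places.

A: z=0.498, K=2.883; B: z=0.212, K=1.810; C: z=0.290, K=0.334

two-phase, V/F = 0.867

ΣzᵢKᵢ = 1.916; Σzᵢ/Kᵢ = 1.158.
Both exceed 1, so a two-phase solution exists.
Rachford–Rice: g(ψ) = Σ zᵢ(Kᵢ−1)/(1+ψ(Kᵢ−1)) = 0.
Newton–Raphson from ψ = 0.69:
  ψ = 0.690: g = 0.1606, g' = -0.832 → ψ = 0.883
  ψ = 0.883: g = -0.0168, g' = -1.055 → ψ = 0.867
Converged at ψ = 0.867.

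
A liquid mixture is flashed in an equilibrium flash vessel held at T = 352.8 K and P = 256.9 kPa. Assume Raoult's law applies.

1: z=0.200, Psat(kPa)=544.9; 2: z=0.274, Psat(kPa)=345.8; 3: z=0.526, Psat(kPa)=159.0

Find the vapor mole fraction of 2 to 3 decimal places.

y_2 = 0.323

Raoult's law: Kᵢ = Pᵢˢᵃᵗ/P = Pᵢˢᵃᵗ/256.9.
  K_1 = 544.9/256.9 = 2.12106, K_2 = 345.8/256.9 = 1.34605, K_3 = 159.0/256.9 = 0.61892
Rachford–Rice: g(β) = Σ zᵢ(Kᵢ−1)/(1+β(Kᵢ−1)) = 0.
Feasibility: ΣzᵢKᵢ = 1.119, Σzᵢ/Kᵢ = 1.148 — both > 1, two phases present.
Newton iteration, β⁰ = 0.41:
  β = 0.410: g = -0.0009, g' = -0.250 → β = 0.406
Converged at β = 0.406.
Compositions from xᵢ = zᵢ/(1+β(Kᵢ−1)), yᵢ = Kᵢxᵢ:
  1: x = 0.137, y = 0.291
  2: x = 0.240, y = 0.323
  3: x = 0.622, y = 0.385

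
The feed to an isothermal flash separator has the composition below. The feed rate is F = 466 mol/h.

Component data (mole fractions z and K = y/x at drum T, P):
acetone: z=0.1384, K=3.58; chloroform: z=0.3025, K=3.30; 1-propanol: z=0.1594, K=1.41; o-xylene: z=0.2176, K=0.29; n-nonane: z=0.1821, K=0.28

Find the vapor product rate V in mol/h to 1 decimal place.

V = 273.0 mol/h

Let ψ = V/F and solve Σ zᵢ(Kᵢ−1)/(1+ψ(Kᵢ−1)) = 0.
Check two-phase: ΣzᵢKᵢ = 1.8326 > 1 and Σzᵢ/Kᵢ = 1.6441 > 1, so g(0) = 0.8326 > 0 and g(1) = -0.6441 < 0.
Newton iteration, ψ⁰ = 0.5:
  ψ = 0.5000: g = 0.08938, g' = -1.0344 → ψ = 0.5864
  ψ = 0.5864: g = -0.00062, g' = -1.0582 → ψ = 0.5858
Converged at ψ = 0.5858.
Then V = ψ·F = 0.5858·466 = 273.0 mol/h and L = F − V = 193.0 mol/h.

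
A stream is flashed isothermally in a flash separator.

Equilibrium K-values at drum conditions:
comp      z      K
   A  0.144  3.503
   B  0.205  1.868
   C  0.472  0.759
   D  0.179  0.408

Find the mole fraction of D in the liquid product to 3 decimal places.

x_D = 0.257

Rachford–Rice: g(ψ) = Σ zᵢ(Kᵢ−1)/(1+ψ(Kᵢ−1)) = 0.
Check two-phase: ΣzᵢKᵢ = 1.319 > 1 and Σzᵢ/Kᵢ = 1.211 > 1, so g(0) = 0.319 > 0 and g(1) = -0.211 < 0.
Iterate (Newton) starting at ψ = 0.47:
  ψ = 0.470: g = 0.0169, g' = -0.424 → ψ = 0.510
Converged at ψ = 0.510.
Compositions from xᵢ = zᵢ/(1+ψ(Kᵢ−1)), yᵢ = Kᵢxᵢ:
  A: x = 0.063, y = 0.221
  B: x = 0.142, y = 0.265
  C: x = 0.538, y = 0.408
  D: x = 0.257, y = 0.105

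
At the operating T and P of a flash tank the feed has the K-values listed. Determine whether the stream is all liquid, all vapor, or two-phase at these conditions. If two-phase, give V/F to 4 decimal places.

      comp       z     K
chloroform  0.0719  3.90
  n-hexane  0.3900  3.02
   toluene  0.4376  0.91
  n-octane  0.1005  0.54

ΣzᵢKᵢ = 1.9107; Σzᵢ/Kᵢ = 0.8146.
Since Σzᵢ/Kᵢ < 1 the mixture is above its dew point — single vapor phase.

all vapor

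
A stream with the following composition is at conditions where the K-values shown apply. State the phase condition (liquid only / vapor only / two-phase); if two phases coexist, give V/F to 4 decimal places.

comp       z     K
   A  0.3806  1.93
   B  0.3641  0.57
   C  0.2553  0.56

two-phase, V/F = 0.2107

ΣzᵢKᵢ = 1.0851; Σzᵢ/Kᵢ = 1.2919.
Both exceed 1, so a two-phase solution exists.
Newton iteration, ψ⁰ = 0.57:
  ψ = 0.5700: g = -0.12600, g' = -0.3468 → ψ = 0.2067
  ψ = 0.2067: g = 0.00149, g' = -0.3725 → ψ = 0.2107
Converged at ψ = 0.2107.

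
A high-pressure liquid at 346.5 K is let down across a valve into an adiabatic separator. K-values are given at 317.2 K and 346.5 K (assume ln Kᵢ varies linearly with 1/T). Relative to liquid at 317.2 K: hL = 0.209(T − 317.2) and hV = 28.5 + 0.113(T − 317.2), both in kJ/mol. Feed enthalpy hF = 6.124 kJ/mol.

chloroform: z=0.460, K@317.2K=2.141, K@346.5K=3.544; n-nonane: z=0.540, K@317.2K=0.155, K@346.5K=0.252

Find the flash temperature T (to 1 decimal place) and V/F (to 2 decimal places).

Adiabatic flash: solve Rachford–Rice at each trial T, then check hF = ψ·hV(T) + (1−ψ)·hL(T).
  T = 317.2 K: K = (2.141, 0.155), RR gives ψ = 0.071, H_out = 2.027 kJ/mol
  T = 346.5 K: K = (3.544, 0.252), RR gives ψ = 0.403, H_out = 16.468 kJ/mol
  T = 331.9 K: K = (2.788, 0.200), RR gives ψ = 0.273, H_out = 10.465 kJ/mol
  T = 324.5 K: K = (2.448, 0.176), RR gives ψ = 0.186, H_out = 6.686 kJ/mol
  T = 320.9 K: K = (2.293, 0.166), RR gives ψ = 0.134, H_out = 4.538 kJ/mol
  T = 322.7 K: K = (2.370, 0.171), RR gives ψ = 0.161, H_out = 5.644 kJ/mol
Linear interpolation between T = 322.7 (H_out = 5.644) and T = 324.5 (H_out = 6.686) on hF = 6.124 gives T ≈ 323.5 K, at which ψ = 0.17.

T = 323.5 K, V/F = 0.17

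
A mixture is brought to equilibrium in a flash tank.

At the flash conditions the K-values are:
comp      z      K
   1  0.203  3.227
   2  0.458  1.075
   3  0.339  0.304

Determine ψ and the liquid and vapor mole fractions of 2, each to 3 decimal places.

Rachford–Rice: g(ψ) = Σ zᵢ(Kᵢ−1)/(1+ψ(Kᵢ−1)) = 0.
Check two-phase: ΣzᵢKᵢ = 1.250 > 1 and Σzᵢ/Kᵢ = 1.604 > 1, so g(0) = 0.250 > 0 and g(1) = -0.604 < 0.
Newton–Raphson from ψ = 0.5:
  ψ = 0.500: g = -0.1149, g' = -0.614 → ψ = 0.313
  ψ = 0.313: g = -0.0017, g' = -0.620 → ψ = 0.310
Converged at ψ = 0.310.
Compositions from xᵢ = zᵢ/(1+ψ(Kᵢ−1)), yᵢ = Kᵢxᵢ:
  1: x = 0.120, y = 0.387
  2: x = 0.448, y = 0.481
  3: x = 0.432, y = 0.131

ψ = 0.310, x_2 = 0.448, y_2 = 0.481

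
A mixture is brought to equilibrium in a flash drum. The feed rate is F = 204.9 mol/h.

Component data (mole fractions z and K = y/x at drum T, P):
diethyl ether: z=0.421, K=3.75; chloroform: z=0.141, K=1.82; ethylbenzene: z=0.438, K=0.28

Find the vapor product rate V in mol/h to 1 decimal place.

Newton–Raphson from V/F = 0.5:
  V/F = 0.500: g = 0.0767, g' = -1.166 → V/F = 0.566
Converged at V/F = 0.566.
Then V = V/F·F = 0.5656·204.9 = 115.9 mol/h and L = F − V = 89.0 mol/h.

V = 115.9 mol/h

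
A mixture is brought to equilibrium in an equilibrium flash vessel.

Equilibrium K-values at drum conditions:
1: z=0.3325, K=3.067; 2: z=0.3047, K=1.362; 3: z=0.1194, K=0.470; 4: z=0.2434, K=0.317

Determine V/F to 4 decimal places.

V/F = 0.6321

Rachford–Rice: g(V/F) = Σ zᵢ(Kᵢ−1)/(1+V/F(Kᵢ−1)) = 0.
Feasibility: ΣzᵢKᵢ = 1.5681, Σzᵢ/Kᵢ = 1.3540 — both > 1, two phases present.
Newton iteration, V/F⁰ = 0.33:
  V/F = 0.3300: g = 0.21580, g' = -0.7724 → V/F = 0.6094
  V/F = 0.6094: g = 0.01630, g' = -0.7114 → V/F = 0.6323
  V/F = 0.6323: g = -0.00011, g' = -0.7210 → V/F = 0.6321
Converged at V/F = 0.6321.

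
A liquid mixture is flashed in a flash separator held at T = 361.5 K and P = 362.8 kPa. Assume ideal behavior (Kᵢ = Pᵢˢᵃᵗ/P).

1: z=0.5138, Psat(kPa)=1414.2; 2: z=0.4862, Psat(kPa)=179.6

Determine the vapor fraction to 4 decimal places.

Raoult's law: Kᵢ = Pᵢˢᵃᵗ/P = Pᵢˢᵃᵗ/362.8.
  K_1 = 1414.2/362.8 = 3.898015, K_2 = 179.6/362.8 = 0.495039
Binary case is linear: z₁(K₁−1)(1+ψ(K₂−1)) + z₂(K₂−1)(1+ψ(K₁−1)) = 0
⇒ ψ = [z₁(K₁−1)+z₂(K₂−1)] / [−(K₁−1)(K₂−1)] = 1.24349/1.46339 = 0.8497

ψ = 0.8497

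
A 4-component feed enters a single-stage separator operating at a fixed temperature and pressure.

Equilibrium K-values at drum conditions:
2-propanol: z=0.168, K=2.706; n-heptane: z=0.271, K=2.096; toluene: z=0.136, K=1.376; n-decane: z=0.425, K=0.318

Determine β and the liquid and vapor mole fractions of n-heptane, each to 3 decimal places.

Let β = V/F and solve Σ zᵢ(Kᵢ−1)/(1+β(Kᵢ−1)) = 0.
Feasibility: ΣzᵢKᵢ = 1.345, Σzᵢ/Kᵢ = 1.627 — both > 1, two phases present.
Newton–Raphson from β = 0.34:
  β = 0.340: g = 0.0658, g' = -0.719 → β = 0.431
  β = 0.431: g = 0.0000, g' = -0.723 → β = 0.432
Converged at β = 0.432.
Compositions from xᵢ = zᵢ/(1+β(Kᵢ−1)), yᵢ = Kᵢxᵢ:
  2-propanol: x = 0.097, y = 0.262
  n-heptane: x = 0.184, y = 0.386
  toluene: x = 0.117, y = 0.161
  n-decane: x = 0.602, y = 0.192

β = 0.432, x_n-heptane = 0.184, y_n-heptane = 0.386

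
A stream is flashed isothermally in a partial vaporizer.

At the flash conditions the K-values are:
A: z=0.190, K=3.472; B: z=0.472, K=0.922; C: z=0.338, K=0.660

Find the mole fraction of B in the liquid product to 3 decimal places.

x_B = 0.496

Rachford–Rice: g(β) = Σ zᵢ(Kᵢ−1)/(1+β(Kᵢ−1)) = 0.
Feasibility: ΣzᵢKᵢ = 1.318, Σzᵢ/Kᵢ = 1.079 — both > 1, two phases present.
Newton iteration, β⁰ = 0.5:
  β = 0.500: g = 0.0333, g' = -0.292 → β = 0.614
  β = 0.614: g = 0.0026, g' = -0.249 → β = 0.625
Converged at β = 0.625.
Compositions from xᵢ = zᵢ/(1+β(Kᵢ−1)), yᵢ = Kᵢxᵢ:
  A: x = 0.075, y = 0.259
  B: x = 0.496, y = 0.457
  C: x = 0.429, y = 0.283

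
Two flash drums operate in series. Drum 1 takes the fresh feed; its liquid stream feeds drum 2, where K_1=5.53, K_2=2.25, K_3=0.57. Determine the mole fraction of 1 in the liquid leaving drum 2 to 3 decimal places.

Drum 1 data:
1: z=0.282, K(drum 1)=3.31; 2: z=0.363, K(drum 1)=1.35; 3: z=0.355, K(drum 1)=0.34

Drum 1:
Rachford–Rice: g(ψ₁) = Σ zᵢ(Kᵢ−1)/(1+ψ₁(Kᵢ−1)) = 0.
g(0) = ΣzᵢKᵢ − 1 = 0.544 and g(1) = 1 − Σzᵢ/Kᵢ = -0.398, so a root lies in (0, 1).
Newton–Raphson from ψ₁ = 0.38:
  ψ₁ = 0.380: g = 0.1463, g' = -0.737 → ψ₁ = 0.579
  ψ₁ = 0.579: g = 0.0054, g' = -0.711 → ψ₁ = 0.586
Converged at ψ₁ = 0.586.
Drum-1 compositions:
  1: x = 0.120, y = 0.397
  2: x = 0.301, y = 0.407
  3: x = 0.579, y = 0.197
Drum-2 feed = drum-1 liquid: z₂ = (0.1198, 0.3012, 0.5790).
Drum 2:
Rachford–Rice: g(ψ₂) = Σ zᵢ(Kᵢ−1)/(1+ψ₂(Kᵢ−1)) = 0.
g(0) = ΣzᵢKᵢ − 1 = 0.670 and g(1) = 1 − Σzᵢ/Kᵢ = -0.171, so a root lies in (0, 1).
Newton–Raphson from ψ₂ = 0.57:
  ψ₂ = 0.570: g = 0.0415, g' = -0.540 → ψ₂ = 0.647
  ψ₂ = 0.647: g = 0.0013, g' = -0.508 → ψ₂ = 0.650
Converged at ψ₂ = 0.650.
  1: x = 0.030, y = 0.168
  2: x = 0.166, y = 0.374
  3: x = 0.803, y = 0.458

x_1 (drum 2) = 0.030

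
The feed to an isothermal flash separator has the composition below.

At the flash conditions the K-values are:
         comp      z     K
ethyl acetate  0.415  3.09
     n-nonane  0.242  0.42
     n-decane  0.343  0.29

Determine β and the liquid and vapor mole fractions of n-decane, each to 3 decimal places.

β = 0.351, x_n-decane = 0.457, y_n-decane = 0.132

Rachford–Rice: g(β) = Σ zᵢ(Kᵢ−1)/(1+β(Kᵢ−1)) = 0.
Check two-phase: ΣzᵢKᵢ = 1.483 > 1 and Σzᵢ/Kᵢ = 1.893 > 1, so g(0) = 0.483 > 0 and g(1) = -0.893 < 0.
Newton–Raphson from β = 0.63:
  β = 0.630: g = -0.2874, g' = -1.106 → β = 0.370
  β = 0.370: g = -0.0200, g' = -1.026 → β = 0.351
Converged at β = 0.351.
Compositions from xᵢ = zᵢ/(1+β(Kᵢ−1)), yᵢ = Kᵢxᵢ:
  ethyl acetate: x = 0.239, y = 0.740
  n-nonane: x = 0.304, y = 0.128
  n-decane: x = 0.457, y = 0.132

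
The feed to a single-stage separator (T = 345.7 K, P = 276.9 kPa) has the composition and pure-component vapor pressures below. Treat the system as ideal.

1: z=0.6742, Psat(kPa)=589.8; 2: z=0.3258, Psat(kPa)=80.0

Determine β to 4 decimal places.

Raoult's law: Kᵢ = Pᵢˢᵃᵗ/P = Pᵢˢᵃᵗ/276.9.
  K_1 = 589.8/276.9 = 2.130011, K_2 = 80.0/276.9 = 0.288913
Let β = V/F and solve Σ zᵢ(Kᵢ−1)/(1+β(Kᵢ−1)) = 0.
g(0) = ΣzᵢKᵢ − 1 = 0.5302 and g(1) = 1 − Σzᵢ/Kᵢ = -0.4442, so a root lies in (0, 1).
Binary case is linear: z₁(K₁−1)(1+β(K₂−1)) + z₂(K₂−1)(1+β(K₁−1)) = 0
⇒ β = [z₁(K₁−1)+z₂(K₂−1)] / [−(K₁−1)(K₂−1)] = 0.53018/0.80354 = 0.6598

β = 0.6598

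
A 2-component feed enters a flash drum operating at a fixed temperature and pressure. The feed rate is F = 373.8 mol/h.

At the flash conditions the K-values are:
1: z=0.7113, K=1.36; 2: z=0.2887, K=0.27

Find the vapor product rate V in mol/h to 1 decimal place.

V = 64.5 mol/h

Iterate (Newton) starting at β = 0.48:
  β = 0.4800: g = -0.10609, g' = -0.4316 → β = 0.2342
  β = 0.2342: g = -0.01805, g' = -0.3022 → β = 0.1745
  β = 0.1745: g = -0.00057, g' = -0.2836 → β = 0.1724
Converged at β = 0.1724.
Then V = β·F = 0.1724·373.8 = 64.5 mol/h and L = F − V = 309.3 mol/h.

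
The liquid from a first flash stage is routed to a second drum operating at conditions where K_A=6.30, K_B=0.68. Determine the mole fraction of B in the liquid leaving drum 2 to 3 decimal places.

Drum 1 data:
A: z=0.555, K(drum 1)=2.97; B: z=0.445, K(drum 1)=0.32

x_B (drum 2) = 0.943

Drum 1:
Let ψ₁ = V/F and solve Σ zᵢ(Kᵢ−1)/(1+ψ₁(Kᵢ−1)) = 0.
Feasibility: ΣzᵢKᵢ = 1.791, Σzᵢ/Kᵢ = 1.577 — both > 1, two phases present.
Binary case is linear: z₁(K₁−1)(1+ψ₁(K₂−1)) + z₂(K₂−1)(1+ψ₁(K₁−1)) = 0
⇒ ψ₁ = [z₁(K₁−1)+z₂(K₂−1)] / [−(K₁−1)(K₂−1)] = 0.7908/1.3396 = 0.590
Drum-1 compositions:
  A: x = 0.257, y = 0.762
  B: x = 0.743, y = 0.238
Drum-2 feed = drum-1 liquid: z₂ = (0.2566, 0.7434).
Drum 2:
Binary case is linear: z₁(K₁−1)(1+ψ₂(K₂−1)) + z₂(K₂−1)(1+ψ₂(K₁−1)) = 0
⇒ ψ₂ = [z₁(K₁−1)+z₂(K₂−1)] / [−(K₁−1)(K₂−1)] = 1.1221/1.6960 = 0.662
  A: x = 0.057, y = 0.359
  B: x = 0.943, y = 0.641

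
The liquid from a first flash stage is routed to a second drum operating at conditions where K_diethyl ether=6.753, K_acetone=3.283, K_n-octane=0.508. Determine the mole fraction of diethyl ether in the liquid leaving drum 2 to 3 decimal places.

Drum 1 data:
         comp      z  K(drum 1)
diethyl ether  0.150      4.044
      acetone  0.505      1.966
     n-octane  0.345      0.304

Drum 1:
Newton–Raphson from ψ₁ = 0.33:
  ψ₁ = 0.330: g = 0.2860, g' = -0.899 → ψ₁ = 0.648
  ψ₁ = 0.648: g = 0.0160, g' = -0.890 → ψ₁ = 0.666
Converged at ψ₁ = 0.666.
Drum-1 compositions:
  diethyl ether: x = 0.050, y = 0.200
  acetone: x = 0.307, y = 0.604
  n-octane: x = 0.643, y = 0.196
Drum-2 feed = drum-1 liquid: z₂ = (0.0495, 0.3073, 0.6432).
Drum 2:
Let ψ₂ = V/F and solve Σ zᵢ(Kᵢ−1)/(1+ψ₂(Kᵢ−1)) = 0.
Check two-phase: ΣzᵢKᵢ = 1.670 > 1 and Σzᵢ/Kᵢ = 1.367 > 1, so g(0) = 0.670 > 0 and g(1) = -0.367 < 0.
Newton iteration, ψ₂⁰ = 0.3:
  ψ₂ = 0.300: g = 0.1497, g' = -0.999 → ψ₂ = 0.450
  ψ₂ = 0.450: g = 0.0192, g' = -0.774 → ψ₂ = 0.475
Converged at ψ₂ = 0.475.
  diethyl ether: x = 0.013, y = 0.090
  acetone: x = 0.147, y = 0.484
  n-octane: x = 0.839, y = 0.426

x_diethyl ether (drum 2) = 0.013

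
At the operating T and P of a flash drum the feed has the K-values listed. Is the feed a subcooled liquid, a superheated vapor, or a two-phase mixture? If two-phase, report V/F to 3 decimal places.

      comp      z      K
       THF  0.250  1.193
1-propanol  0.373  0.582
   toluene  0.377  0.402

ΣzᵢKᵢ = 0.667; Σzᵢ/Kᵢ = 1.788.
Since ΣzᵢKᵢ < 1 the mixture is below its bubble point — single liquid phase.

subcooled liquid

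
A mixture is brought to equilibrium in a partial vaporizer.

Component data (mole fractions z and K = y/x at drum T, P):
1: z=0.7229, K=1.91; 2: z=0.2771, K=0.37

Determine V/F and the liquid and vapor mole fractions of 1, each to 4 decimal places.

V/F = 0.8430, x_1 = 0.4091, y_1 = 0.7814

Rachford–Rice: g(V/F) = Σ zᵢ(Kᵢ−1)/(1+V/F(Kᵢ−1)) = 0.
g(0) = ΣzᵢKᵢ − 1 = 0.4833 and g(1) = 1 − Σzᵢ/Kᵢ = -0.1274, so a root lies in (0, 1).
Binary case is linear: z₁(K₁−1)(1+V/F(K₂−1)) + z₂(K₂−1)(1+V/F(K₁−1)) = 0
⇒ V/F = [z₁(K₁−1)+z₂(K₂−1)] / [−(K₁−1)(K₂−1)] = 0.48327/0.57330 = 0.8430
Compositions from xᵢ = zᵢ/(1+V/F(Kᵢ−1)), yᵢ = Kᵢxᵢ:
  1: x = 0.4091, y = 0.7814
  2: x = 0.5909, y = 0.2186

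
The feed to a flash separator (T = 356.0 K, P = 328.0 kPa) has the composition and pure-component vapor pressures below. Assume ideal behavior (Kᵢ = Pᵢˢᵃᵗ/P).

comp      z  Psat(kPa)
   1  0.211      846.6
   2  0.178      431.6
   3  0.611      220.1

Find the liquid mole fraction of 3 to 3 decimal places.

Raoult's law: Kᵢ = Pᵢˢᵃᵗ/P = Pᵢˢᵃᵗ/328.0.
  K_1 = 846.6/328.0 = 2.58110, K_2 = 431.6/328.0 = 1.31585, K_3 = 220.1/328.0 = 0.67104
Material balance + equilibrium reduce to Σ zᵢ(Kᵢ−1)/(1+V/F(Kᵢ−1)) = 0.
Feasibility: ΣzᵢKᵢ = 1.189, Σzᵢ/Kᵢ = 1.128 — both > 1, two phases present.
Newton–Raphson from V/F = 0.5:
  V/F = 0.500: g = -0.0057, g' = -0.272 → V/F = 0.479
Converged at V/F = 0.479.
Compositions from xᵢ = zᵢ/(1+V/F(Kᵢ−1)), yᵢ = Kᵢxᵢ:
  1: x = 0.120, y = 0.310
  2: x = 0.155, y = 0.203
  3: x = 0.725, y = 0.487

x_3 = 0.725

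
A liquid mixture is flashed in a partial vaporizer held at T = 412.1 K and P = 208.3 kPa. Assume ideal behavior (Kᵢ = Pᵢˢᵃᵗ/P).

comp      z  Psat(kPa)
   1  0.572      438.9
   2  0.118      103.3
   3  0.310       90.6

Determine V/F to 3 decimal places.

V/F = 0.655

Raoult's law: Kᵢ = Pᵢˢᵃᵗ/P = Pᵢˢᵃᵗ/208.3.
  K_1 = 438.9/208.3 = 2.10706, K_2 = 103.3/208.3 = 0.49592, K_3 = 90.6/208.3 = 0.43495
Material balance + equilibrium reduce to Σ zᵢ(Kᵢ−1)/(1+V/F(Kᵢ−1)) = 0.
Check two-phase: ΣzᵢKᵢ = 1.399 > 1 and Σzᵢ/Kᵢ = 1.222 > 1, so g(0) = 0.399 > 0 and g(1) = -0.222 < 0.
Iterate (Newton) starting at V/F = 0.5:
  V/F = 0.500: g = 0.0839, g' = -0.536 → V/F = 0.657
  V/F = 0.657: g = -0.0007, g' = -0.552 → V/F = 0.655
Converged at V/F = 0.655.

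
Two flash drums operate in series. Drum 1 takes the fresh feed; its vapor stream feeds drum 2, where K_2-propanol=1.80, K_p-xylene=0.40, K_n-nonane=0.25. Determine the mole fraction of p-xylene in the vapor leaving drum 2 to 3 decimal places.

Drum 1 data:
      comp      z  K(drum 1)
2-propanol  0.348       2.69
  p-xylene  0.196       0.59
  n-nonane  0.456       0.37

y_p-xylene (drum 2) = 0.077

Drum 1:
Let ψ₁ = V/F and solve Σ zᵢ(Kᵢ−1)/(1+ψ₁(Kᵢ−1)) = 0.
g(0) = ΣzᵢKᵢ − 1 = 0.220 and g(1) = 1 − Σzᵢ/Kᵢ = -0.694, so a root lies in (0, 1).
Newton iteration, ψ₁⁰ = 0.5:
  ψ₁ = 0.500: g = -0.2017, g' = -0.730 → ψ₁ = 0.224
  ψ₁ = 0.224: g = 0.0040, g' = -0.809 → ψ₁ = 0.229
Converged at ψ₁ = 0.229.
Drum-1 compositions:
  2-propanol: x = 0.251, y = 0.675
  p-xylene: x = 0.216, y = 0.128
  n-nonane: x = 0.533, y = 0.197
Drum-2 feed = drum-1 vapor: z₂ = (0.6753, 0.1276, 0.1971).
Drum 2:
Iterate (Newton) starting at ψ₂ = 0.36:
  ψ₂ = 0.360: g = 0.1193, g' = -0.543 → ψ₂ = 0.580
  ψ₂ = 0.580: g = -0.0098, g' = -0.657 → ψ₂ = 0.565
Converged at ψ₂ = 0.565.
  2-propanol: x = 0.465, y = 0.837
  p-xylene: x = 0.193, y = 0.077
  n-nonane: x = 0.342, y = 0.085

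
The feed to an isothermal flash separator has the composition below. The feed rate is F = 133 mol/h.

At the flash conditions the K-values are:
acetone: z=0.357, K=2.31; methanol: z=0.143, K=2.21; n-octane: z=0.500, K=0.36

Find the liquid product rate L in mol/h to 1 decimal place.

Newton iteration, V/F⁰ = 0.5:
  V/F = 0.500: g = -0.0802, g' = -0.748 → V/F = 0.393
  V/F = 0.393: g = -0.0014, g' = -0.729 → V/F = 0.391
Converged at V/F = 0.391.
Then V = V/F·F = 0.3909·133 = 52.0 mol/h and L = F − V = 81.0 mol/h.

L = 81.0 mol/h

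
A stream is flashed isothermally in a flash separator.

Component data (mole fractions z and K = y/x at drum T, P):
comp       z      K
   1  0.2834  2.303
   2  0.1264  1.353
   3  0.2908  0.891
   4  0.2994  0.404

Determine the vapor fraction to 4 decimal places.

ψ = 0.4355

Let ψ = V/F and solve Σ zᵢ(Kᵢ−1)/(1+ψ(Kᵢ−1)) = 0.
Check two-phase: ΣzᵢKᵢ = 1.2037 > 1 and Σzᵢ/Kᵢ = 1.2839 > 1, so g(0) = 0.2037 > 0 and g(1) = -0.2839 < 0.
Newton–Raphson from ψ = 0.5:
  ψ = 0.5000: g = -0.02619, g' = -0.4075 → ψ = 0.4357
  ψ = 0.4357: g = -0.00010, g' = -0.4055 → ψ = 0.4355
Converged at ψ = 0.4355.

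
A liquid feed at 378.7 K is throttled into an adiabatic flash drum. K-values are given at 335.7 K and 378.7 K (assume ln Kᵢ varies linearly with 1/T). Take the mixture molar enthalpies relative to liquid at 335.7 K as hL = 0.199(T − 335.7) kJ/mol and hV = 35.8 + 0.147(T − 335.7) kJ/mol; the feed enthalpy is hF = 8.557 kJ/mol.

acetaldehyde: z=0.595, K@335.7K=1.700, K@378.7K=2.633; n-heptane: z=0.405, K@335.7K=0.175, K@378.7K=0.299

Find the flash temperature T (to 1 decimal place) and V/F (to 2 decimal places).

Adiabatic flash: solve Rachford–Rice at each trial T, then check hF = ψ·hV(T) + (1−ψ)·hL(T).
  T = 335.7 K: K = (1.700, 0.175), RR gives ψ = 0.143, H_out = 5.107 kJ/mol
  T = 378.7 K: K = (2.633, 0.299), RR gives ψ = 0.601, H_out = 28.722 kJ/mol
  T = 357.2 K: K = (2.144, 0.232), RR gives ψ = 0.421, H_out = 18.883 kJ/mol
  T = 346.4 K: K = (1.915, 0.202), RR gives ψ = 0.303, H_out = 12.820 kJ/mol
  T = 341.0 K: K = (1.805, 0.188), RR gives ψ = 0.230, H_out = 9.221 kJ/mol
  T = 338.4 K: K = (1.753, 0.182), RR gives ψ = 0.189, H_out = 7.289 kJ/mol
  T = 339.7 K: K = (1.779, 0.185), RR gives ψ = 0.210, H_out = 8.274 kJ/mol
Linear interpolation between T = 339.7 (H_out = 8.274) and T = 341.0 (H_out = 9.221) on hF = 8.557 gives T ≈ 340.1 K, at which ψ = 0.22.

T = 340.1 K, V/F = 0.22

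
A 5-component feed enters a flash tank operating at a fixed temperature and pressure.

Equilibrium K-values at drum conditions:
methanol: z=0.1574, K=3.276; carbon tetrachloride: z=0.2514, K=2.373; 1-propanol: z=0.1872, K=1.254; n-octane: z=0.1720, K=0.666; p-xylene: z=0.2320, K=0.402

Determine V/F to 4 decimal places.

Newton–Raphson from V/F = 0.57:
  V/F = 0.5700: g = 0.10967, g' = -0.5331 → V/F = 0.7757
  V/F = 0.7757: g = 0.00009, g' = -0.5498 → V/F = 0.7759
Converged at V/F = 0.7759.

V/F = 0.7759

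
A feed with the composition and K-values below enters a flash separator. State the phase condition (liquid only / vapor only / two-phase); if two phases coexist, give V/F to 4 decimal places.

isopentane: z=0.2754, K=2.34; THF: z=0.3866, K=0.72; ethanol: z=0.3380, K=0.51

two-phase, V/F = 0.1837

ΣzᵢKᵢ = 1.0952; Σzᵢ/Kᵢ = 1.3174.
Both exceed 1, so a two-phase solution exists.
Rachford–Rice: g(ψ) = Σ zᵢ(Kᵢ−1)/(1+ψ(Kᵢ−1)) = 0.
Newton–Raphson from ψ = 0.5:
  ψ = 0.5000: g = -0.12425, g' = -0.3607 → ψ = 0.1555
  ψ = 0.1555: g = 0.01295, g' = -0.4669 → ψ = 0.1832
  ψ = 0.1832: g = 0.00023, g' = -0.4504 → ψ = 0.1837
Converged at ψ = 0.1837.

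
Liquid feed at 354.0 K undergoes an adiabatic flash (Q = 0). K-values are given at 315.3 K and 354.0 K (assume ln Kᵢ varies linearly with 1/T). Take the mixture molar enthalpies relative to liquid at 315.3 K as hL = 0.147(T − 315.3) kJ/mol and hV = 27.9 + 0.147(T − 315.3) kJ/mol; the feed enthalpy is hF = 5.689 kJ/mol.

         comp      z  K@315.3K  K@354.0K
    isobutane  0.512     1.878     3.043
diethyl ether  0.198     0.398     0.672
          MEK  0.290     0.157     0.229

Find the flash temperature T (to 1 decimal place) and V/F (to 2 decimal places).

T = 318.5 K, V/F = 0.19

Adiabatic flash: solve Rachford–Rice at each trial T, then check hF = ψ·hV(T) + (1−ψ)·hL(T).
  T = 315.3 K: K = (1.878, 0.398, 0.157), RR gives ψ = 0.129, H_out = 3.610 kJ/mol
  T = 354.0 K: K = (3.043, 0.672, 0.229), RR gives ψ = 0.574, H_out = 21.713 kJ/mol
  T = 334.6 K: K = (2.423, 0.525, 0.192), RR gives ψ = 0.402, H_out = 14.045 kJ/mol
  T = 325.0 K: K = (2.142, 0.459, 0.174), RR gives ψ = 0.287, H_out = 9.427 kJ/mol
  T = 320.1 K: K = (2.007, 0.428, 0.165), RR gives ψ = 0.214, H_out = 6.683 kJ/mol
  T = 317.7 K: K = (1.942, 0.413, 0.161), RR gives ψ = 0.174, H_out = 5.203 kJ/mol
Linear interpolation between T = 317.7 (H_out = 5.203) and T = 320.1 (H_out = 6.683) on hF = 5.689 gives T ≈ 318.5 K, at which ψ = 0.19.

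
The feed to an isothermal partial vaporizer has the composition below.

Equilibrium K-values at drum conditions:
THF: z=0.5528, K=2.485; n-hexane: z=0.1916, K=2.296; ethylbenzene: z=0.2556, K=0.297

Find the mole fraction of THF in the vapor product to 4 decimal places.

Material balance + equilibrium reduce to Σ zᵢ(Kᵢ−1)/(1+V/F(Kᵢ−1)) = 0.
g(0) = ΣzᵢKᵢ − 1 = 0.8895 and g(1) = 1 − Σzᵢ/Kᵢ = -0.1665, so a root lies in (0, 1).
Newton–Raphson from V/F = 0.5:
  V/F = 0.5000: g = 0.34470, g' = -0.8203 → V/F = 0.9202
  V/F = 0.9202: g = -0.04873, g' = -1.2977 → V/F = 0.8826
  V/F = 0.8826: g = -0.00239, g' = -1.1754 → V/F = 0.8806
Converged at V/F = 0.8806.
Compositions from xᵢ = zᵢ/(1+V/F(Kᵢ−1)), yᵢ = Kᵢxᵢ:
  THF: x = 0.2395, y = 0.5953
  n-hexane: x = 0.0895, y = 0.2054
  ethylbenzene: x = 0.6710, y = 0.1993

y_THF = 0.5953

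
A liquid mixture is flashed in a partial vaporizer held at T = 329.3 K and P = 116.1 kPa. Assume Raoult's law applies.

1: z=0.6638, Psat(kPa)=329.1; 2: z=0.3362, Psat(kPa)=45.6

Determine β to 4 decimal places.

Raoult's law: Kᵢ = Pᵢˢᵃᵗ/P = Pᵢˢᵃᵗ/116.1.
  K_1 = 329.1/116.1 = 2.834625, K_2 = 45.6/116.1 = 0.392765
Material balance + equilibrium reduce to Σ zᵢ(Kᵢ−1)/(1+β(Kᵢ−1)) = 0.
Check two-phase: ΣzᵢKᵢ = 2.0137 > 1 and Σzᵢ/Kᵢ = 1.0902 > 1, so g(0) = 1.0137 > 0 and g(1) = -0.0902 < 0.
Binary case is linear: z₁(K₁−1)(1+β(K₂−1)) + z₂(K₂−1)(1+β(K₁−1)) = 0
⇒ β = [z₁(K₁−1)+z₂(K₂−1)] / [−(K₁−1)(K₂−1)] = 1.01367/1.11405 = 0.9099

β = 0.9099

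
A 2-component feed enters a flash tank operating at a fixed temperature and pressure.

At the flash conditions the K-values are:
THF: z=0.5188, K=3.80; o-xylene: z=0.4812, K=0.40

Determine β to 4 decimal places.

β = 0.6928

Rachford–Rice: g(β) = Σ zᵢ(Kᵢ−1)/(1+β(Kᵢ−1)) = 0.
g(0) = ΣzᵢKᵢ − 1 = 1.1639 and g(1) = 1 − Σzᵢ/Kᵢ = -0.3395, so a root lies in (0, 1).
Iterate (Newton) starting at β = 0.34:
  β = 0.3400: g = 0.38147, g' = -1.3409 → β = 0.6245
  β = 0.6245: g = 0.06678, g' = -0.9814 → β = 0.6925
  β = 0.6925: g = 0.00027, g' = -0.9780 → β = 0.6928
Converged at β = 0.6928.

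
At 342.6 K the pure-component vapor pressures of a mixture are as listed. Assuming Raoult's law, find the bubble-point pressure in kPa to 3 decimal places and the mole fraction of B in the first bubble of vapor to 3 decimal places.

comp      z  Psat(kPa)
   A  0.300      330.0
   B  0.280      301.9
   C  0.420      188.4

At the bubble point ψ → 0, so ΣzᵢKᵢ = 1 with Kᵢ = Pᵢˢᵃᵗ/P ⇒ P = ΣzᵢPᵢˢᵃᵗ.
P = 0.300·330.0 + 0.280·301.9 + 0.420·188.4 = 262.660 kPa
yᵢ = zᵢPᵢˢᵃᵗ/P ⇒ y_B = 0.280·301.9/262.660 = 0.322

Pbub = 262.660 kPa, y_B = 0.322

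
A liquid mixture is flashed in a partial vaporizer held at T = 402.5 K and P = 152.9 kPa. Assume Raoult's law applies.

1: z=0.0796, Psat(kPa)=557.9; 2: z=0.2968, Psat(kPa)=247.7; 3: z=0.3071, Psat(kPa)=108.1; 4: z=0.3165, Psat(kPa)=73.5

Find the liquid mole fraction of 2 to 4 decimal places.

Raoult's law: Kᵢ = Pᵢˢᵃᵗ/P = Pᵢˢᵃᵗ/152.9.
  K_1 = 557.9/152.9 = 3.648790, K_2 = 247.7/152.9 = 1.620013, K_3 = 108.1/152.9 = 0.706998, K_4 = 73.5/152.9 = 0.480706
Material balance + equilibrium reduce to Σ zᵢ(Kᵢ−1)/(1+V/F(Kᵢ−1)) = 0.
Check two-phase: ΣzᵢKᵢ = 1.1405 > 1 and Σzᵢ/Kᵢ = 1.2978 > 1, so g(0) = 0.1405 > 0 and g(1) = -0.2978 < 0.
Newton iteration, V/F⁰ = 0.5:
  V/F = 0.5000: g = -0.09624, g' = -0.3618 → V/F = 0.2340
  V/F = 0.2340: g = 0.00719, g' = -0.4409 → V/F = 0.2503
  V/F = 0.2503: g = 0.00008, g' = -0.4309 → V/F = 0.2505
Converged at V/F = 0.2505.
Compositions from xᵢ = zᵢ/(1+V/F(Kᵢ−1)), yᵢ = Kᵢxᵢ:
  1: x = 0.0479, y = 0.1746
  2: x = 0.2569, y = 0.4162
  3: x = 0.3314, y = 0.2343
  4: x = 0.3638, y = 0.1749

x_2 = 0.2569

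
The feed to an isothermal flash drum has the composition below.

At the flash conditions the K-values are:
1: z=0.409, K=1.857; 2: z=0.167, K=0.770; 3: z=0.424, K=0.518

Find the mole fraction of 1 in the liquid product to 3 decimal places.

x_1 = 0.326

Rachford–Rice: g(ψ) = Σ zᵢ(Kᵢ−1)/(1+ψ(Kᵢ−1)) = 0.
Check two-phase: ΣzᵢKᵢ = 1.108 > 1 and Σzᵢ/Kᵢ = 1.256 > 1, so g(0) = 0.108 > 0 and g(1) = -0.256 < 0.
Iterate (Newton) starting at ψ = 0.5:
  ψ = 0.500: g = -0.0673, g' = -0.329 → ψ = 0.296
Converged at ψ = 0.296.
Compositions from xᵢ = zᵢ/(1+ψ(Kᵢ−1)), yᵢ = Kᵢxᵢ:
  1: x = 0.326, y = 0.606
  2: x = 0.179, y = 0.138
  3: x = 0.495, y = 0.256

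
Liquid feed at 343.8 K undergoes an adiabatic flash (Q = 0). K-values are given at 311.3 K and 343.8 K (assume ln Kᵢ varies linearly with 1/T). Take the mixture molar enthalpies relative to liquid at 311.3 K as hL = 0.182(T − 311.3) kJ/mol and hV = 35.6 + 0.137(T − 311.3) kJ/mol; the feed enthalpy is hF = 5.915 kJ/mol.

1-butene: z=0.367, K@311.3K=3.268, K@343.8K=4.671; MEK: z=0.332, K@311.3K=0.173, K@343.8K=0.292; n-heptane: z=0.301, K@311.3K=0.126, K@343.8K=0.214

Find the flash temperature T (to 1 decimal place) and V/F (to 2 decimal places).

Adiabatic flash: solve Rachford–Rice at each trial T, then check hF = ψ·hV(T) + (1−ψ)·hL(T).
  T = 311.3 K: K = (3.268, 0.173, 0.126), RR gives ψ = 0.153, H_out = 5.445 kJ/mol
  T = 343.8 K: K = (4.671, 0.292, 0.214), RR gives ψ = 0.320, H_out = 16.829 kJ/mol
  T = 327.6 K: K = (3.944, 0.228, 0.167), RR gives ψ = 0.243, H_out = 11.433 kJ/mol
  T = 319.5 K: K = (3.601, 0.199, 0.145), RR gives ψ = 0.201, H_out = 8.564 kJ/mol
  T = 315.4 K: K = (3.433, 0.186, 0.136), RR gives ψ = 0.178, H_out = 7.037 kJ/mol
  T = 313.4 K: K = (3.352, 0.180, 0.131), RR gives ψ = 0.166, H_out = 6.269 kJ/mol
Linear interpolation between T = 311.3 (H_out = 5.445) and T = 313.4 (H_out = 6.269) on hF = 5.915 gives T ≈ 312.5 K, at which ψ = 0.16.

T = 312.5 K, V/F = 0.16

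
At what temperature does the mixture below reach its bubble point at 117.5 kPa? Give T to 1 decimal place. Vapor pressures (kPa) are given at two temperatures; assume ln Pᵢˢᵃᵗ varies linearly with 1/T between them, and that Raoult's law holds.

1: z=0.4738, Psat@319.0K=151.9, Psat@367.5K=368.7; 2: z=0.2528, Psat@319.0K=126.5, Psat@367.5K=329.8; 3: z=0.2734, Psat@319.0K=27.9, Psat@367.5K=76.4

T = 321.4 K

Bubble-point temperature: ΣzᵢPᵢˢᵃᵗ(T) = P. Interpolate ln Pᵢˢᵃᵗ = aᵢ + bᵢ/T.
  T = 319.0 K: ΣzᵢPᵢˢᵃᵗ = 111.58 kPa
  T = 367.5 K: ΣzᵢPᵢˢᵃᵗ = 278.95 kPa
  T = 343.2 K: ΣzᵢPᵢˢᵃᵗ = 182.02 kPa
  T = 331.1 K: ΣzᵢPᵢˢᵃᵗ = 143.78 kPa
  T = 325.1 K: ΣzᵢPᵢˢᵃᵗ = 127.09 kPa
  T = 322.1 K: ΣzᵢPᵢˢᵃᵗ = 119.28 kPa
  T = 320.6 K: ΣzᵢPᵢˢᵃᵗ = 115.51 kPa
Interpolating between 320.6 K and 322.1 K gives T ≈ 321.4 K.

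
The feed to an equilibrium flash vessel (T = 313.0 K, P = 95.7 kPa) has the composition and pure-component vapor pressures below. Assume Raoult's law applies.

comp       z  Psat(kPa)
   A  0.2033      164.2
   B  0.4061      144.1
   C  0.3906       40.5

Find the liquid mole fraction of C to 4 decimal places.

x_C = 0.4983

Raoult's law: Kᵢ = Pᵢˢᵃᵗ/P = Pᵢˢᵃᵗ/95.7.
  K_A = 164.2/95.7 = 1.715778, K_B = 144.1/95.7 = 1.505747, K_C = 40.5/95.7 = 0.423197
Rachford–Rice: g(ψ) = Σ zᵢ(Kᵢ−1)/(1+ψ(Kᵢ−1)) = 0.
g(0) = ΣzᵢKᵢ − 1 = 0.1256 and g(1) = 1 − Σzᵢ/Kᵢ = -0.3112, so a root lies in (0, 1).
Iterate (Newton) starting at ψ = 0.44:
  ψ = 0.4400: g = -0.02326, g' = -0.3631 → ψ = 0.3759
  ψ = 0.3759: g = -0.00044, g' = -0.3499 → ψ = 0.3747
Converged at ψ = 0.3747.
Compositions from xᵢ = zᵢ/(1+ψ(Kᵢ−1)), yᵢ = Kᵢxᵢ:
  A: x = 0.1603, y = 0.2751
  B: x = 0.3414, y = 0.5141
  C: x = 0.4983, y = 0.2109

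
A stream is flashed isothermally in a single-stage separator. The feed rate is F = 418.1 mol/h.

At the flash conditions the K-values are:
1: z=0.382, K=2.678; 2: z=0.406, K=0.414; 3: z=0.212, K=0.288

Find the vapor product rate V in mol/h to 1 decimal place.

V = 99.4 mol/h

Material balance + equilibrium reduce to Σ zᵢ(Kᵢ−1)/(1+β(Kᵢ−1)) = 0.
Check two-phase: ΣzᵢKᵢ = 1.252 > 1 and Σzᵢ/Kᵢ = 1.859 > 1, so g(0) = 0.252 > 0 and g(1) = -0.859 < 0.
Newton–Raphson from β = 0.5:
  β = 0.500: g = -0.2223, g' = -0.856 → β = 0.240
  β = 0.240: g = -0.0022, g' = -0.892 → β = 0.238
Converged at β = 0.238.
Then V = β·F = 0.2378·418.1 = 99.4 mol/h and L = F − V = 318.7 mol/h.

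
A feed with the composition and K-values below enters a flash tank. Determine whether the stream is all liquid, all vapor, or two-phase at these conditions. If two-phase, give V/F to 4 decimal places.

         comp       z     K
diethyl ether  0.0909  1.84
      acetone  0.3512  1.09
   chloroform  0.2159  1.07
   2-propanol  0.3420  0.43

all liquid

ΣzᵢKᵢ = 0.9281; Σzᵢ/Kᵢ = 1.3687.
Since ΣzᵢKᵢ < 1 the mixture is below its bubble point — single liquid phase.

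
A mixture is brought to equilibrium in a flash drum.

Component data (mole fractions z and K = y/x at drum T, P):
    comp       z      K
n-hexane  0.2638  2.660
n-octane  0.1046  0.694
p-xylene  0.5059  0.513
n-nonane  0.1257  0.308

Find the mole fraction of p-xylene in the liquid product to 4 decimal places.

x_p-xylene = 0.5283

Material balance + equilibrium reduce to Σ zᵢ(Kᵢ−1)/(1+ψ(Kᵢ−1)) = 0.
g(0) = ΣzᵢKᵢ − 1 = 0.0725 and g(1) = 1 − Σzᵢ/Kᵢ = -0.6442, so a root lies in (0, 1).
Newton iteration, ψ⁰ = 0.5:
  ψ = 0.5000: g = -0.25717, g' = -0.5811 → ψ = 0.0574
  ψ = 0.0574: g = 0.02316, g' = -0.8083 → ψ = 0.0861
  ψ = 0.0861: g = 0.00063, g' = -0.7656 → ψ = 0.0869
Converged at ψ = 0.0869.
Compositions from xᵢ = zᵢ/(1+ψ(Kᵢ−1)), yᵢ = Kᵢxᵢ:
  n-hexane: x = 0.2305, y = 0.6132
  n-octane: x = 0.1075, y = 0.0746
  p-xylene: x = 0.5283, y = 0.2710
  n-nonane: x = 0.1337, y = 0.0412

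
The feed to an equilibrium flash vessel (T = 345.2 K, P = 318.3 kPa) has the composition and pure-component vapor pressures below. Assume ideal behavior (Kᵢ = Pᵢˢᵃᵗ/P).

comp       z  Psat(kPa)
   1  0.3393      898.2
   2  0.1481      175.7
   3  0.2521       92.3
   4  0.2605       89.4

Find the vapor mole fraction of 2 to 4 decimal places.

Raoult's law: Kᵢ = Pᵢˢᵃᵗ/P = Pᵢˢᵃᵗ/318.3.
  K_1 = 898.2/318.3 = 2.821866, K_2 = 175.7/318.3 = 0.551995, K_3 = 92.3/318.3 = 0.289978, K_4 = 89.4/318.3 = 0.280867
Let ψ = V/F and solve Σ zᵢ(Kᵢ−1)/(1+ψ(Kᵢ−1)) = 0.
g(0) = ΣzᵢKᵢ − 1 = 0.1855 and g(1) = 1 − Σzᵢ/Kᵢ = -1.1854, so a root lies in (0, 1).
Newton–Raphson from ψ = 0.5:
  ψ = 0.5000: g = -0.33205, g' = -0.9917 → ψ = 0.1652
  ψ = 0.1652: g = -0.01186, g' = -1.0367 → ψ = 0.1537
  ψ = 0.1537: g = 0.00009, g' = -1.0520 → ψ = 0.1538
Converged at ψ = 0.1538.
Compositions from xᵢ = zᵢ/(1+ψ(Kᵢ−1)), yᵢ = Kᵢxᵢ:
  1: x = 0.2650, y = 0.7479
  2: x = 0.1591, y = 0.0878
  3: x = 0.2830, y = 0.0821
  4: x = 0.2929, y = 0.0823

y_2 = 0.0878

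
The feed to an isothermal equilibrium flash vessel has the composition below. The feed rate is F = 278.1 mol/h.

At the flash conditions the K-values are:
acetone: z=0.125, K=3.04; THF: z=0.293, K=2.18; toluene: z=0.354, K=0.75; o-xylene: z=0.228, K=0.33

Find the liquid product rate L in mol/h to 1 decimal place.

L = 132.6 mol/h

Newton iteration, ψ⁰ = 0.62:
  ψ = 0.620: g = -0.0538, g' = -0.568 → ψ = 0.525
  ψ = 0.525: g = -0.0011, g' = -0.550 → ψ = 0.523
Converged at ψ = 0.523.
Then V = ψ·F = 0.5234·278.1 = 145.5 mol/h and L = F − V = 132.6 mol/h.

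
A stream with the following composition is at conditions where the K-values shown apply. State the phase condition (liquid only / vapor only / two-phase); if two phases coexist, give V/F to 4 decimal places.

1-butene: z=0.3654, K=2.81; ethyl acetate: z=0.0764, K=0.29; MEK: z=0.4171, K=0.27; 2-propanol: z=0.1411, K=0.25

two-phase, V/F = 0.1485

ΣzᵢKᵢ = 1.1968; Σzᵢ/Kᵢ = 2.5027.
Both exceed 1, so a two-phase solution exists.
Let ψ = V/F and solve Σ zᵢ(Kᵢ−1)/(1+ψ(Kᵢ−1)) = 0.
Newton iteration, ψ⁰ = 0.7:
  ψ = 0.7000: g = -0.66156, g' = -1.6665 → ψ = 0.3030
  ψ = 0.3030: g = -0.16991, g' = -1.0612 → ψ = 0.1429
  ψ = 0.1429: g = 0.00662, g' = -1.1800 → ψ = 0.1485
Converged at ψ = 0.1485.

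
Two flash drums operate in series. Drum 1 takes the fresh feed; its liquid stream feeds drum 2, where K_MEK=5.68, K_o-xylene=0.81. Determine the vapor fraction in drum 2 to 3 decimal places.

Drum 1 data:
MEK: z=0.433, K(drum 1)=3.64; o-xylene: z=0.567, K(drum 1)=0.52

Drum 1:
Rachford–Rice: g(ψ₁) = Σ zᵢ(Kᵢ−1)/(1+ψ₁(Kᵢ−1)) = 0.
Feasibility: ΣzᵢKᵢ = 1.871, Σzᵢ/Kᵢ = 1.209 — both > 1, two phases present.
Binary case is linear: z₁(K₁−1)(1+ψ₁(K₂−1)) + z₂(K₂−1)(1+ψ₁(K₁−1)) = 0
⇒ ψ₁ = [z₁(K₁−1)+z₂(K₂−1)] / [−(K₁−1)(K₂−1)] = 0.8710/1.2672 = 0.687
Drum-1 compositions:
  MEK: x = 0.154, y = 0.560
  o-xylene: x = 0.846, y = 0.440
Drum-2 feed = drum-1 liquid: z₂ = (0.1538, 0.8462).
Drum 2:
Material balance + equilibrium reduce to Σ zᵢ(Kᵢ−1)/(1+ψ₂(Kᵢ−1)) = 0.
Check two-phase: ΣzᵢKᵢ = 1.559 > 1 and Σzᵢ/Kᵢ = 1.072 > 1, so g(0) = 0.559 > 0 and g(1) = -0.072 < 0.
Binary case is linear: z₁(K₁−1)(1+ψ₂(K₂−1)) + z₂(K₂−1)(1+ψ₂(K₁−1)) = 0
⇒ ψ₂ = [z₁(K₁−1)+z₂(K₂−1)] / [−(K₁−1)(K₂−1)] = 0.5592/0.8892 = 0.629
  MEK: x = 0.039, y = 0.222
  o-xylene: x = 0.961, y = 0.778

V/F (drum 2) = 0.629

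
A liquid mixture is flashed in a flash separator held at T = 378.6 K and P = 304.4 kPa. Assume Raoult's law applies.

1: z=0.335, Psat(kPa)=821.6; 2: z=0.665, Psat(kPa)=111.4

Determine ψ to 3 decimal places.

Raoult's law: Kᵢ = Pᵢˢᵃᵗ/P = Pᵢˢᵃᵗ/304.4.
  K_1 = 821.6/304.4 = 2.69908, K_2 = 111.4/304.4 = 0.36597
Let ψ = V/F and solve Σ zᵢ(Kᵢ−1)/(1+ψ(Kᵢ−1)) = 0.
Feasibility: ΣzᵢKᵢ = 1.148, Σzᵢ/Kᵢ = 1.941 — both > 1, two phases present.
Iterate (Newton) starting at ψ = 0.42:
  ψ = 0.420: g = -0.2425, g' = -0.826 → ψ = 0.126
  ψ = 0.126: g = 0.0102, g' = -0.971 → ψ = 0.137
Converged at ψ = 0.137.

ψ = 0.137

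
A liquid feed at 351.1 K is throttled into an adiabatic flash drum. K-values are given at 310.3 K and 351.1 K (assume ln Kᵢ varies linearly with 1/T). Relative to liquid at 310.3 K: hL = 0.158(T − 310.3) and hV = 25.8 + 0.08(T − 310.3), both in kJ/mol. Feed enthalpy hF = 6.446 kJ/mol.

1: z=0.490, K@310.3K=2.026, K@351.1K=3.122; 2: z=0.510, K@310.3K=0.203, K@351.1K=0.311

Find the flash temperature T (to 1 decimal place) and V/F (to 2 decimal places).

T = 317.8 K, V/F = 0.21

Adiabatic flash: solve Rachford–Rice at each trial T, then check hF = ψ·hV(T) + (1−ψ)·hL(T).
  T = 310.3 K: K = (2.026, 0.203), RR gives ψ = 0.118, H_out = 3.037 kJ/mol
  T = 351.1 K: K = (3.122, 0.311), RR gives ψ = 0.471, H_out = 17.096 kJ/mol
  T = 330.7 K: K = (2.549, 0.255), RR gives ψ = 0.328, H_out = 11.165 kJ/mol
  T = 320.5 K: K = (2.281, 0.228), RR gives ψ = 0.237, H_out = 7.528 kJ/mol
  T = 315.4 K: K = (2.152, 0.215), RR gives ψ = 0.182, H_out = 5.421 kJ/mol
  T = 317.9 K: K = (2.214, 0.222), RR gives ψ = 0.210, H_out = 6.484 kJ/mol
  T = 316.6 K: K = (2.182, 0.218), RR gives ψ = 0.195, H_out = 5.939 kJ/mol
Linear interpolation between T = 316.6 (H_out = 5.939) and T = 317.9 (H_out = 6.484) on hF = 6.446 gives T ≈ 317.8 K, at which ψ = 0.21.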